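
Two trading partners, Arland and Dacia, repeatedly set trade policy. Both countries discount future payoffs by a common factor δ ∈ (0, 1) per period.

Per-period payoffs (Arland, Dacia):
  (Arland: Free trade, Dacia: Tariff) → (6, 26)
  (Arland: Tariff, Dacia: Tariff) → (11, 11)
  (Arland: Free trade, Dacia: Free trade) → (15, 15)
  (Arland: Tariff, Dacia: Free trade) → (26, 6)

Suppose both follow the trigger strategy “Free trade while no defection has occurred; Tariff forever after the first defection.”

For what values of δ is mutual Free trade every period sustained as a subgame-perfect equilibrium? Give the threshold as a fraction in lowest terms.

11/15

One-period gain from deviating is 26 − 15 = 11. The loss is 15 − 11 = 4 in every subsequent period, with present value 4·δ/(1−δ).
Deviation is unprofitable when 4·δ/(1−δ) ≥ 11, i.e. δ/(1−δ) ≥ 11/4.
Equivalently δ ≥ 11/(11+4) = 11/15.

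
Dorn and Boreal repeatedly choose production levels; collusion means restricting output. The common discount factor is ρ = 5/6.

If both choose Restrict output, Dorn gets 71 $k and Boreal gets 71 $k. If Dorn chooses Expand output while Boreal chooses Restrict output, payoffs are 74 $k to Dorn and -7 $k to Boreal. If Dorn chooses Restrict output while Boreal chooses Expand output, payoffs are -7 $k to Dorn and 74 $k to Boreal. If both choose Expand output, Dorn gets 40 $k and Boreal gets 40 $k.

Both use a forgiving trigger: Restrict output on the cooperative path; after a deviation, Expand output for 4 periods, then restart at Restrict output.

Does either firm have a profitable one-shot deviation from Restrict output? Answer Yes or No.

No

A one-shot deviation gives 74 now, then 40 for 4 periods, then back to 71.
Gain from deviating: (74−71) today; loss: (71−40) in each of the next 4 periods.
No-deviation condition: (71−40)(ρ+…+ρ^4) ≥ 74−71, i.e. ρ+…+ρ^4 ≥ 3/31.
At ρ = 5/6: ρ+…+ρ^4 = 2.5887 ≥ 0.0968.
So cooperation is sustainable.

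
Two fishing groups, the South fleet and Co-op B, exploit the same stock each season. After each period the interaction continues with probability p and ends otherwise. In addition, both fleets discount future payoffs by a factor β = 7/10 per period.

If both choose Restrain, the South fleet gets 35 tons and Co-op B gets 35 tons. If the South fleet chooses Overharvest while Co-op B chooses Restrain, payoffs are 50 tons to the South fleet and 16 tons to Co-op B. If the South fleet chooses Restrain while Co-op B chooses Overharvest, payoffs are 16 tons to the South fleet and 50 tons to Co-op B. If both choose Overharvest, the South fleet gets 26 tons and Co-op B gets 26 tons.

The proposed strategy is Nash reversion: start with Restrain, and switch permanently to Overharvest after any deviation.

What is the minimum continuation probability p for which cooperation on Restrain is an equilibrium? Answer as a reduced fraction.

25/28

With continuation probability p and discount β, the effective per-period discount factor is βp.
Grim-trigger IC: βp ≥ (50−35)/(50−26) = 5/8.
So p ≥ (5/8)/(7/10) = 25/28.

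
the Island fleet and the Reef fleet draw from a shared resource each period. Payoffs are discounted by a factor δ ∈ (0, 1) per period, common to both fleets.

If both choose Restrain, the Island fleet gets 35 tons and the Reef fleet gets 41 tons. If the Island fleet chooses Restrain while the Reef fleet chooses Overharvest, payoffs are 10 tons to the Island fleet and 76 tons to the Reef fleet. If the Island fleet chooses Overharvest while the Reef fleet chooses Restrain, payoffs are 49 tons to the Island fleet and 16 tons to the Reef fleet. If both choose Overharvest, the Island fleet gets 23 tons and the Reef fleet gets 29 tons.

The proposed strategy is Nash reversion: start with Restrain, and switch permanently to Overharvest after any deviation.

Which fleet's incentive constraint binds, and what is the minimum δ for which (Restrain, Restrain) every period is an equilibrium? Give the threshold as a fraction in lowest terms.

the Reef fleet; δ ≥ 35/47

the Island fleet's threshold: (49−35)/(49−23) = 7/13.
the Reef fleet's threshold: (76−41)/(76−29) = 35/47.
7/13 < 35/47, so the Reef fleet binds and δ* = 35/47.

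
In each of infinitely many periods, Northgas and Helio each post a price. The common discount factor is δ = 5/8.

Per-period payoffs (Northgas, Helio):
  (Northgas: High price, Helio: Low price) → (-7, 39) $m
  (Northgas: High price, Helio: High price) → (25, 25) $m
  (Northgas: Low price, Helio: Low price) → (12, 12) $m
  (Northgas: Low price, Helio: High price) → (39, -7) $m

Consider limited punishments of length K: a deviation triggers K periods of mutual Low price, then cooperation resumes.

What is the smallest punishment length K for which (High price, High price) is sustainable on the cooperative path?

No profitable deviation requires (25−12)(δ+…+δ^K) ≥ 39−25, i.e. δ+…+δ^K ≥ 14/13 ≈ 1.0769.
With δ = 5/8, the partial sums are K=1: 0.6250, K=2: 1.0156, K=3: 1.2598.
K = 3 is the first length at which the sum reaches 1.0769.

3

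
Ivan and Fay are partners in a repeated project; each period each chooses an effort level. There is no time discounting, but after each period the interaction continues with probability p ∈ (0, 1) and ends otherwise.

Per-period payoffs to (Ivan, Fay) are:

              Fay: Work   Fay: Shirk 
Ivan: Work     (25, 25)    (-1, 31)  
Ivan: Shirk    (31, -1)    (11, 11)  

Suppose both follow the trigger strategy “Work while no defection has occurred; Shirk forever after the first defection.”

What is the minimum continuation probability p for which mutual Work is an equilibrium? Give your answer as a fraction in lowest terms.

3/10

With no time discounting, the continuation probability p plays the role of the discount factor.
Grim-trigger IC: 25/(1−p) ≥ 31 + 11p/(1−p) ⇒ p ≥ (31−25)/(31−11) = 3/10.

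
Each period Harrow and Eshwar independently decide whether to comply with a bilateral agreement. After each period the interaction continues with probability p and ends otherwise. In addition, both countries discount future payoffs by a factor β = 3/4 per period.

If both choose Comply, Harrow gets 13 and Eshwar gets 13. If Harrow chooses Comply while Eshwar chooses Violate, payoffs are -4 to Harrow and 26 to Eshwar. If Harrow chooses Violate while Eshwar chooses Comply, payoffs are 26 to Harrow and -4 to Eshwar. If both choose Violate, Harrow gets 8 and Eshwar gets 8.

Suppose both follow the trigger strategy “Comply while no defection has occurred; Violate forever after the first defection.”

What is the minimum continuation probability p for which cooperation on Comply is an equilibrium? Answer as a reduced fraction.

26/27

Expected continuation weight on next period's payoff is β·p = 3/4·p, which plays the role of the discount factor.
Cooperation requires 3/4·p ≥ (26−13)/(26−8) = 13/18, hence p ≥ 26/27.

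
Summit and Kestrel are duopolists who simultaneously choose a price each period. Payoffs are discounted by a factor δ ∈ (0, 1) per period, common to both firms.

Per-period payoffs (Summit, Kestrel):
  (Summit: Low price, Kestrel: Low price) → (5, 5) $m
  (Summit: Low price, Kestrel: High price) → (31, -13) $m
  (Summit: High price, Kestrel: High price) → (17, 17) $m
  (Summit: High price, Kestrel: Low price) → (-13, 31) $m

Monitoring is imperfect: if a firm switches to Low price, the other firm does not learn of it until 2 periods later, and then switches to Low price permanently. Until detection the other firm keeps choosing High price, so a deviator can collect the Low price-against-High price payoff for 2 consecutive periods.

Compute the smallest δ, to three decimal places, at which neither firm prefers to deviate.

A deviator earns 31 for 2 periods, then 5 forever; cooperating earns 17 forever. Multiplying the IC by (1−δ):
17 ≥ 31(1−δ^2) + 5δ^2, so 26·δ^2 ≥ 14 and δ^2 ≥ 7/13.
δ ≥ (7/13)^(1/2) ≈ 0.734.

0.734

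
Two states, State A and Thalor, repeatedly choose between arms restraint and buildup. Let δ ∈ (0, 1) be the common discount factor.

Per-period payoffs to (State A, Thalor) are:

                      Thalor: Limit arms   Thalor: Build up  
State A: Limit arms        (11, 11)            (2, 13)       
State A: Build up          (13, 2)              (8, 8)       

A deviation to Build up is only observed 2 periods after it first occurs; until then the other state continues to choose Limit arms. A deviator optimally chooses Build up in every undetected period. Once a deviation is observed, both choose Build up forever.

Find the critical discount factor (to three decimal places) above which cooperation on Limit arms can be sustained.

A deviator earns 13 for 2 periods, then 8 forever; cooperating earns 11 forever. Multiplying the IC by (1−δ):
11 ≥ 13(1−δ^2) + 8δ^2, so 5·δ^2 ≥ 2 and δ^2 ≥ 2/5.
δ ≥ (2/5)^(1/2) ≈ 0.632.

0.632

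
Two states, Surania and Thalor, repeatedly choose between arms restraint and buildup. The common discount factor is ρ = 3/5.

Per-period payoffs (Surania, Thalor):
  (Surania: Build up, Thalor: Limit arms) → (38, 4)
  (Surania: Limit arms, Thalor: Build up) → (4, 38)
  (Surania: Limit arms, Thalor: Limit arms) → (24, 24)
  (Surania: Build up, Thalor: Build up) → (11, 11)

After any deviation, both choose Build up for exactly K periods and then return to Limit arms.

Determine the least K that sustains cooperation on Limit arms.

3

IC: ρ(1−ρ^K)/(1−ρ) ≥ (38−24)/(24−11) = 14/13.
With ρ = 3/5: need 1 − ρ^K ≥ 14/13·(1−3/5)/(3/5), i.e. ρ^K ≤ 0.2821.
Since (3/5)^2 = 0.3600 and (3/5)^3 = 0.2160, the smallest such K is 3.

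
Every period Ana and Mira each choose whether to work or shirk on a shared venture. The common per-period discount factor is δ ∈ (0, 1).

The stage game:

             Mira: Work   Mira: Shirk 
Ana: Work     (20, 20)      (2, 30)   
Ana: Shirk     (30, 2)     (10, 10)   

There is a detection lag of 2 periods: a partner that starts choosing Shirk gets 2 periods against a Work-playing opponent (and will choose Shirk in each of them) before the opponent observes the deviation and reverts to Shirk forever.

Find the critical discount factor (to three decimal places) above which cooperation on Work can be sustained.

0.707

A deviator earns 30 for 2 periods, then 10 forever; cooperating earns 20 forever. Multiplying the IC by (1−δ):
20 ≥ 30(1−δ^2) + 10δ^2, so 20·δ^2 ≥ 10 and δ^2 ≥ 1/2.
δ ≥ (1/2)^(1/2) ≈ 0.707.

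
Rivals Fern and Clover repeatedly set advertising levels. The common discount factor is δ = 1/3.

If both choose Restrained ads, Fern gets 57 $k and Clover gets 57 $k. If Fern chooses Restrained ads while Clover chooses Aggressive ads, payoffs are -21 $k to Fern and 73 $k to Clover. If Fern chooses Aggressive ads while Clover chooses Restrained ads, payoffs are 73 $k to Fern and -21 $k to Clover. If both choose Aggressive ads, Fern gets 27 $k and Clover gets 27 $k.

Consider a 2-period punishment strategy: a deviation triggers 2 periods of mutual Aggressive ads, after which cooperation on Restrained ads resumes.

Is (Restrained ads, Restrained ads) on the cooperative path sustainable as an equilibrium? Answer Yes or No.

No

A one-shot deviation gives 73 now, then 27 for 2 periods, then back to 57.
Gain from deviating: (73−57) today; loss: (57−27) in each of the next 2 periods.
No-deviation condition: (57−27)(δ+…+δ^2) ≥ 73−57, i.e. δ+…+δ^2 ≥ 8/15.
At δ = 1/3: δ+…+δ^2 = 0.4444 < 0.5333.
So cooperation is not sustainable.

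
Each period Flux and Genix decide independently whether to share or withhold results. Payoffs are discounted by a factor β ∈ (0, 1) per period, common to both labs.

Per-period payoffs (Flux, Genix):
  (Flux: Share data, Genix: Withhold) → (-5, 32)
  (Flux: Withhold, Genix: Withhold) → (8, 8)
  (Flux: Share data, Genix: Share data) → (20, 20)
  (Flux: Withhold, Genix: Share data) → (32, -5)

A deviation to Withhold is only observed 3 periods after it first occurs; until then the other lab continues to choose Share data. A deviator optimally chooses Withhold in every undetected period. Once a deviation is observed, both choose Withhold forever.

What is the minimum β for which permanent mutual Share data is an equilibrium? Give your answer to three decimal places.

The best deviation is to choose Withhold for all 3 undetected periods, earning 32 each, then 8 forever once detected.
Deviation value: 32(1−β^3)/(1−β) + 8β^3/(1−β); cooperation value: 20/(1−β).
IC: 20 ≥ 32(1−β^3) + 8β^3 = 32 − 24β^3.
So β^3 ≥ 12/24 = 1/2, giving β ≥ (1/2)^(1/3) ≈ 0.794.

0.794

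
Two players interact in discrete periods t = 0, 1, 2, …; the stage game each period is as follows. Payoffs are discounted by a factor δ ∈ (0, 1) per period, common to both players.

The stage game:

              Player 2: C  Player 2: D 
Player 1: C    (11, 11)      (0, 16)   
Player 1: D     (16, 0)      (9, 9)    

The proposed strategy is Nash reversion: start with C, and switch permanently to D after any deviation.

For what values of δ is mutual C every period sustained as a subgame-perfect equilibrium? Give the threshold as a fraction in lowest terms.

One-period gain from deviating is 16 − 11 = 5. The loss is 11 − 9 = 2 in every subsequent period, with present value 2·δ/(1−δ).
Deviation is unprofitable when 2·δ/(1−δ) ≥ 5, i.e. δ/(1−δ) ≥ 5/2.
Equivalently δ ≥ 5/(5+2) = 5/7.

5/7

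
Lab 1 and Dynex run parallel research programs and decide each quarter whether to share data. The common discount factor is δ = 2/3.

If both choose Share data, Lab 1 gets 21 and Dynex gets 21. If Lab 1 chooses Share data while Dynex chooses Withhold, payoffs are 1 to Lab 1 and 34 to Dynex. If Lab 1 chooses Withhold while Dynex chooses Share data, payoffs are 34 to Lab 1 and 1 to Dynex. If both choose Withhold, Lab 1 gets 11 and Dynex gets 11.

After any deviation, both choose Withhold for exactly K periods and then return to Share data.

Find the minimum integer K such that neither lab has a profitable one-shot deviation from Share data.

IC: δ(1−δ^K)/(1−δ) ≥ (34−21)/(21−11) = 13/10.
With δ = 2/3: need 1 − δ^K ≥ 13/10·(1−2/3)/(2/3), i.e. δ^K ≤ 0.3500.
Since (2/3)^2 = 0.4444 and (2/3)^3 = 0.2963, the smallest such K is 3.

3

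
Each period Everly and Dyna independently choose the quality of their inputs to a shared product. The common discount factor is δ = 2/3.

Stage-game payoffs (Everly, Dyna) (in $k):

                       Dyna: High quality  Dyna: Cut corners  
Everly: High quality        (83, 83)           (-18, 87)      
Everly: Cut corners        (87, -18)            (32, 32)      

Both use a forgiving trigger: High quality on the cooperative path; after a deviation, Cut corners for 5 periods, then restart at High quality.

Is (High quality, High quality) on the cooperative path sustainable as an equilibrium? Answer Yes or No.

Yes

A one-shot deviation gives 87 now, then 32 for 5 periods, then back to 83.
Gain from deviating: (87−83) today; loss: (83−32) in each of the next 5 periods.
No-deviation condition: (83−32)(δ+…+δ^5) ≥ 87−83, i.e. δ+…+δ^5 ≥ 4/51.
At δ = 2/3: δ+…+δ^5 = 1.7366 ≥ 0.0784.
So cooperation is sustainable.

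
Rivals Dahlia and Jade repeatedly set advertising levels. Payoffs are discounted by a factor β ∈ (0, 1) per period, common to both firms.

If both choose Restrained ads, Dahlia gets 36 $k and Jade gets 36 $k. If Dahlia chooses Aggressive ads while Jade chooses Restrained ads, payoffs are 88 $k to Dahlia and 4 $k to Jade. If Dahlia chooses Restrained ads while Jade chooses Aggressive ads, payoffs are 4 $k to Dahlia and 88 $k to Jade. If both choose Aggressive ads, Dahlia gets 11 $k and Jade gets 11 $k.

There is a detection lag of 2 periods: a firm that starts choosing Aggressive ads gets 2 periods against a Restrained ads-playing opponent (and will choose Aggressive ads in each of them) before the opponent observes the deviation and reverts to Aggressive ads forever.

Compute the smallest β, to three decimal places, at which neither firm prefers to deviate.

0.822

Deviating for the 2 undetected periods gains 88−36 = 52 per period over cooperation, then loses 36−11 = 25 per period forever once punishment starts.
Gain: 52(1 + β + … + β^1); loss: 25·β^2/(1−β).
No profitable deviation ⇔ 52(1−β^2) ≤ 25·β^2, i.e. β^2 ≥ 52/(52+25) = 52/77.
Hence β ≥ (52/77)^(1/2) ≈ 0.822.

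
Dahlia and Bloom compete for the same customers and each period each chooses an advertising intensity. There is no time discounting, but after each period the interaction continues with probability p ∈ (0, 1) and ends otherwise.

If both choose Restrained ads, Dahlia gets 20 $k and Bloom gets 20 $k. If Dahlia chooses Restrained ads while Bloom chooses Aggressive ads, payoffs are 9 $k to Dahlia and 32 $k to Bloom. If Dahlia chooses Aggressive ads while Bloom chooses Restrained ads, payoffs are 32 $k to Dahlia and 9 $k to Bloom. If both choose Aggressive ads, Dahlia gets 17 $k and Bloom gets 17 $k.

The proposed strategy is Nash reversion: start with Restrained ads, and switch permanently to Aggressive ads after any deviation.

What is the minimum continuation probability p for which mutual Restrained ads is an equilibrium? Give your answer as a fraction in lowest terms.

4/5

With no time discounting, the continuation probability p plays the role of the discount factor.
Grim-trigger IC: 20/(1−p) ≥ 32 + 17p/(1−p) ⇒ p ≥ (32−20)/(32−17) = 4/5.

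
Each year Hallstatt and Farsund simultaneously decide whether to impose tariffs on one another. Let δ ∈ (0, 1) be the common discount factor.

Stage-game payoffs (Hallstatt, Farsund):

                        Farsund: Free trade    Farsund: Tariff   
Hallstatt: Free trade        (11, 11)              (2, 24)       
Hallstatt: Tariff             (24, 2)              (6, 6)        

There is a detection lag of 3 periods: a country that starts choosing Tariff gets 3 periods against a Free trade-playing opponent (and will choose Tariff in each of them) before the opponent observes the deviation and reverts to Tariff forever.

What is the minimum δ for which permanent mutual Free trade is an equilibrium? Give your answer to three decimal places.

Deviating for the 3 undetected periods gains 24−11 = 13 per period over cooperation, then loses 11−6 = 5 per period forever once punishment starts.
Gain: 13(1 + δ + … + δ^2); loss: 5·δ^3/(1−δ).
No profitable deviation ⇔ 13(1−δ^3) ≤ 5·δ^3, i.e. δ^3 ≥ 13/(13+5) = 13/18.
Hence δ ≥ (13/18)^(1/3) ≈ 0.897.

0.897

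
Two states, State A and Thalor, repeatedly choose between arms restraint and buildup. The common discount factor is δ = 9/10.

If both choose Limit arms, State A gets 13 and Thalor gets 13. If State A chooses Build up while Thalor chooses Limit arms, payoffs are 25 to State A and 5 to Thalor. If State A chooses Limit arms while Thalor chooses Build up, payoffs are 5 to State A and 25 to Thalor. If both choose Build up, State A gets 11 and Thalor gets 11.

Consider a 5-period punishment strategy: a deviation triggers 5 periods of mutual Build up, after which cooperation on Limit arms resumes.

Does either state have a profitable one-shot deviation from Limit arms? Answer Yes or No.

Comparing payoff streams over the 6 periods until play realigns: cooperate → 13(1+δ+…+δ^5); deviate → 25 + 11(δ+…+δ^5).
Cooperation is sustained iff (13−11)(δ+…+δ^5) ≥ 25−13.
δ+…+δ^5 = 9/10·(1−(9/10)^5)/(1−9/10) = 3.6856, and (25−13)/(13−11) = 6.0000.
3.6856 < 6.0000, so cooperation is not sustainable.

Yes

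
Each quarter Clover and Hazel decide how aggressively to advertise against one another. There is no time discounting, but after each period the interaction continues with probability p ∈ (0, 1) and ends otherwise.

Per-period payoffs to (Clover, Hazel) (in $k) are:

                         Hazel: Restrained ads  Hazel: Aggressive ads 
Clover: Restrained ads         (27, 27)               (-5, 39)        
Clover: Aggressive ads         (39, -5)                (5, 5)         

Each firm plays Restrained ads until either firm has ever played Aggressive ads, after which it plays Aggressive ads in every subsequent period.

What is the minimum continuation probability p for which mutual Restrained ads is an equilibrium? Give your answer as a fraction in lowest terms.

Expected cooperation value is 27 + p·27 + p²·27 + … = 27/(1−p); deviation gives 39 + p·5/(1−p).
27 ≥ 39(1−p) + 5p ⇒ 34p ≥ 12 ⇒ p ≥ 12/34 = 6/17.

6/17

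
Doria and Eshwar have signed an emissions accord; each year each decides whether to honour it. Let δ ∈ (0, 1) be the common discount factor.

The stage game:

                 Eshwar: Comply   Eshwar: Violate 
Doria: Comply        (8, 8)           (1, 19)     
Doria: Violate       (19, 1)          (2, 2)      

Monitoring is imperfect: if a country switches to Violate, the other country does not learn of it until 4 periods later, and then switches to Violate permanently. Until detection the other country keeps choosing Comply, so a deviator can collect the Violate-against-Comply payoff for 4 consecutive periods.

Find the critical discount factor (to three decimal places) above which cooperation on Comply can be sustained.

0.897

Deviating for the 4 undetected periods gains 19−8 = 11 per period over cooperation, then loses 8−2 = 6 per period forever once punishment starts.
Gain: 11(1 + δ + … + δ^3); loss: 6·δ^4/(1−δ).
No profitable deviation ⇔ 11(1−δ^4) ≤ 6·δ^4, i.e. δ^4 ≥ 11/(11+6) = 11/17.
Hence δ ≥ (11/17)^(1/4) ≈ 0.897.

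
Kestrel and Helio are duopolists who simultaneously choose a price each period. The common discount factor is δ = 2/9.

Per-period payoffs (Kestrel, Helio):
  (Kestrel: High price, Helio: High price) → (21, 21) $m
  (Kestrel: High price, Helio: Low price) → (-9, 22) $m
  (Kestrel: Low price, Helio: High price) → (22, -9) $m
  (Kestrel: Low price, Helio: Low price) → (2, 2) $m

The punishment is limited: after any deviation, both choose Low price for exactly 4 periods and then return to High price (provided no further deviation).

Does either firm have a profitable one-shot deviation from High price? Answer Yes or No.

Comparing payoff streams over the 5 periods until play realigns: cooperate → 21(1+δ+…+δ^4); deviate → 22 + 2(δ+…+δ^4).
Cooperation is sustained iff (21−2)(δ+…+δ^4) ≥ 22−21.
δ+…+δ^4 = 2/9·(1−(2/9)^4)/(1−2/9) = 0.2850, and (22−21)/(21−2) = 0.0526.
0.2850 ≥ 0.0526, so cooperation is sustainable.

No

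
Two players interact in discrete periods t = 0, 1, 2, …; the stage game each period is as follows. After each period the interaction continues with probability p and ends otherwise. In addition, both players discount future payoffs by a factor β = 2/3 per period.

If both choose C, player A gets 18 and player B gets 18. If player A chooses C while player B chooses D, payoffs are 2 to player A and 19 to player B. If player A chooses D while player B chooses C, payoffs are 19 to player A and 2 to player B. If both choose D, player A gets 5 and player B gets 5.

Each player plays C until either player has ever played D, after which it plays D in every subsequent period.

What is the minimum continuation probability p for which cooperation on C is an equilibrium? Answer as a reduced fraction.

With continuation probability p and discount β, the effective per-period discount factor is βp.
Grim-trigger IC: βp ≥ (19−18)/(19−5) = 1/14.
So p ≥ (1/14)/(2/3) = 3/28.

3/28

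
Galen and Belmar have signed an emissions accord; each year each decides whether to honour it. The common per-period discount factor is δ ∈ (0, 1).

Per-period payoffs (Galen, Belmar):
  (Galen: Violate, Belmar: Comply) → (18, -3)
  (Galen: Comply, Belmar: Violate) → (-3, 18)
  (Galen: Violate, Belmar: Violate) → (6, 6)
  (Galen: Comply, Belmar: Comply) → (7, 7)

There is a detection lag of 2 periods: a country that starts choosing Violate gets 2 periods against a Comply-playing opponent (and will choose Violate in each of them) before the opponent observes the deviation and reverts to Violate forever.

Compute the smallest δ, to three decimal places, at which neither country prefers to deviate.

A deviator earns 18 for 2 periods, then 6 forever; cooperating earns 7 forever. Multiplying the IC by (1−δ):
7 ≥ 18(1−δ^2) + 6δ^2, so 12·δ^2 ≥ 11 and δ^2 ≥ 11/12.
δ ≥ (11/12)^(1/2) ≈ 0.957.

0.957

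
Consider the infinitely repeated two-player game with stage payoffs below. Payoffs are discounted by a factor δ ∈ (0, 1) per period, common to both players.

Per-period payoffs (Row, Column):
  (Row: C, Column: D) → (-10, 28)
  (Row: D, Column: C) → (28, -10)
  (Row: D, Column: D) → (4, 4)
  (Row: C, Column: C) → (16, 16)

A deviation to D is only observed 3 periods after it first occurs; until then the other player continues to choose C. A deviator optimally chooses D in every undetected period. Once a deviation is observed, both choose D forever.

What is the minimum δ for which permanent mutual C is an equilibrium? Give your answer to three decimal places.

Deviating for the 3 undetected periods gains 28−16 = 12 per period over cooperation, then loses 16−4 = 12 per period forever once punishment starts.
Gain: 12(1 + δ + … + δ^2); loss: 12·δ^3/(1−δ).
No profitable deviation ⇔ 12(1−δ^3) ≤ 12·δ^3, i.e. δ^3 ≥ 12/(12+12) = 1/2.
Hence δ ≥ (1/2)^(1/3) ≈ 0.794.

0.794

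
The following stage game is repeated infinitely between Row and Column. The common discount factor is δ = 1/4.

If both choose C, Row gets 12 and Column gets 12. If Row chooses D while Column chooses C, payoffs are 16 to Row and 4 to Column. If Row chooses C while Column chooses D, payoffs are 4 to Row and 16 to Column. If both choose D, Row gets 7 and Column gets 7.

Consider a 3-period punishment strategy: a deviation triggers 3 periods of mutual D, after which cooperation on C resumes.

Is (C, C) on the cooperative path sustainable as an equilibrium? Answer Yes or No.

No

A one-shot deviation gives 16 now, then 7 for 3 periods, then back to 12.
Gain from deviating: (16−12) today; loss: (12−7) in each of the next 3 periods.
No-deviation condition: (12−7)(δ+…+δ^3) ≥ 16−12, i.e. δ+…+δ^3 ≥ 4/5.
At δ = 1/4: δ+…+δ^3 = 0.3281 < 0.8000.
So cooperation is not sustainable.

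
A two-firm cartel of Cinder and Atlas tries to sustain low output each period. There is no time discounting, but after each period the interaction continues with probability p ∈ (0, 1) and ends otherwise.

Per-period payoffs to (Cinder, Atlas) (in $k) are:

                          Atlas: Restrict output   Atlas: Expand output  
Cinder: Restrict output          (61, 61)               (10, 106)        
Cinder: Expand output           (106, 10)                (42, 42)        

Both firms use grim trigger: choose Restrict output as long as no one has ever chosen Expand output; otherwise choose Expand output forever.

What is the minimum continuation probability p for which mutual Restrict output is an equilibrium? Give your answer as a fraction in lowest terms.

Expected cooperation value is 61 + p·61 + p²·61 + … = 61/(1−p); deviation gives 106 + p·42/(1−p).
61 ≥ 106(1−p) + 42p ⇒ 64p ≥ 45 ⇒ p ≥ 45/64.

45/64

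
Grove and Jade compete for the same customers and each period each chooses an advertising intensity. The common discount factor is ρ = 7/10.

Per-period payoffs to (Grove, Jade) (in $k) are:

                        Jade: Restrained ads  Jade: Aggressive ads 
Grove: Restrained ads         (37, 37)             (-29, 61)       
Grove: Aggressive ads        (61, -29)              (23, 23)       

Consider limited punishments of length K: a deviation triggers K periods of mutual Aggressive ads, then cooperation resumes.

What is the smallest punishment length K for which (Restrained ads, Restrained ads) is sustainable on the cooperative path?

4

No profitable deviation requires (37−23)(ρ+…+ρ^K) ≥ 61−37, i.e. ρ+…+ρ^K ≥ 12/7 ≈ 1.7143.
With ρ = 7/10, the partial sums are K=1: 0.7000, K=2: 1.1900, K=3: 1.5330, K=4: 1.7731.
K = 4 is the first length at which the sum reaches 1.7143.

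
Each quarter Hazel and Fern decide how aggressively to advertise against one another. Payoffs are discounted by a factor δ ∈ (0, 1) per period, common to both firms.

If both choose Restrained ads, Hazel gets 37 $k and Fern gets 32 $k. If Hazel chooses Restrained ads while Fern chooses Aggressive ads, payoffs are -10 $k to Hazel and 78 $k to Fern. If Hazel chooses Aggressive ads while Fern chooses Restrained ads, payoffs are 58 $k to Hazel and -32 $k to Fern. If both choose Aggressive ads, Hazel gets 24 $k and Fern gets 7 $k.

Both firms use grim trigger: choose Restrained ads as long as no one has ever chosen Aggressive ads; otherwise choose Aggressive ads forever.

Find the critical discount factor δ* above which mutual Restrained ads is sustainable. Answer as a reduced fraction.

46/71

Hazel: cooperation gives 37 each period; deviation gives 58 once then 24 forever.
  37/(1−δ) ≥ 58 + 24δ/(1−δ) ⇒ δ ≥ 21/34.
Fern: cooperation gives 32 each period; deviation gives 78 once then 7 forever.
  δ ≥ 46/71.
Both must hold, so the binding constraint is Fern's: δ ≥ 46/71.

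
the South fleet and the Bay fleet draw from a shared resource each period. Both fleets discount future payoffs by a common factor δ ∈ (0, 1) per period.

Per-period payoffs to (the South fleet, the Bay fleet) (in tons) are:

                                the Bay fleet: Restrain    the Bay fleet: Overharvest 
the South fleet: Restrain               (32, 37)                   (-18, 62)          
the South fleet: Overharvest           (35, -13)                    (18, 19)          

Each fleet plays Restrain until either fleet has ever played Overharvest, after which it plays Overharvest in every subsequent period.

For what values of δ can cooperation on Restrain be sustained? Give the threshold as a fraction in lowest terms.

the South fleet: cooperation gives 32 each period; deviation gives 35 once then 18 forever.
  32/(1−δ) ≥ 35 + 18δ/(1−δ) ⇒ δ ≥ 3/17.
the Bay fleet: cooperation gives 37 each period; deviation gives 62 once then 19 forever.
  δ ≥ 25/43.
Both must hold, so the binding constraint is the Bay fleet's: δ ≥ 25/43.

25/43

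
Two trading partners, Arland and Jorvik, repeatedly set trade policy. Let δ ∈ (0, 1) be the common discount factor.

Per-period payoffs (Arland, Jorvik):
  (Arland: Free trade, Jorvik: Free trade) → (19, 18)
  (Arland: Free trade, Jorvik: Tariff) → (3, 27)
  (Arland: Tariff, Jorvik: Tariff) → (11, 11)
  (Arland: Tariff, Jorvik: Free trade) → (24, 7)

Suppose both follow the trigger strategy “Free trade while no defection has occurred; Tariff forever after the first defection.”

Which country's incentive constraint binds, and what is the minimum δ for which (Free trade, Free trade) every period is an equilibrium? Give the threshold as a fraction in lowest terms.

Jorvik; δ ≥ 9/16

For Arland: deviation gain 24−19 = 5, per-period punishment loss 19−11 = 8. IC gives δ ≥ 5/13.
For Jorvik: gain 9, loss 7 per period, so δ ≥ 9/16.
The tighter constraint is Jorvik's, so cooperation needs δ ≥ 9/16.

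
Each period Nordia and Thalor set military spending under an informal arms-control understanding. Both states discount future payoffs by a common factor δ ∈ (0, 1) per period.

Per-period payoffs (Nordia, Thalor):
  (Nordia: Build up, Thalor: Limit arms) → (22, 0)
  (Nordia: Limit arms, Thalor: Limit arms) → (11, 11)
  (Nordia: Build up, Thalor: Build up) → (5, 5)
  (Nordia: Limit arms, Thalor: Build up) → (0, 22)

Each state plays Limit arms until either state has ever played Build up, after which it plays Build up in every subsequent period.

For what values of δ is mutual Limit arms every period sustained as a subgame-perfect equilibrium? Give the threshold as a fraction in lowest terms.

Under grim trigger the critical discount factor is (T−C)/(T−P) with T = 22, C = 11, P = 5.
δ* = (22−11)/(22−5) = 11/17.

11/17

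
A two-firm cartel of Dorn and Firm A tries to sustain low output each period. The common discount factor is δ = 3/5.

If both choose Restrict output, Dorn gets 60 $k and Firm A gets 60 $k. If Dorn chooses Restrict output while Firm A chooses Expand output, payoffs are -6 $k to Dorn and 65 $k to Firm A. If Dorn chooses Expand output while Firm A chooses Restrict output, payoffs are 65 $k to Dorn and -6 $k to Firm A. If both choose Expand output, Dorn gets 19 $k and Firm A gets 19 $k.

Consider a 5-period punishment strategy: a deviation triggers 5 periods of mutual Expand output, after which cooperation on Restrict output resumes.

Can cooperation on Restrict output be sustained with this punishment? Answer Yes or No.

Comparing payoff streams over the 6 periods until play realigns: cooperate → 60(1+δ+…+δ^5); deviate → 65 + 19(δ+…+δ^5).
Cooperation is sustained iff (60−19)(δ+…+δ^5) ≥ 65−60.
δ+…+δ^5 = 3/5·(1−(3/5)^5)/(1−3/5) = 1.3834, and (65−60)/(60−19) = 0.1220.
1.3834 ≥ 0.1220, so cooperation is sustainable.

Yes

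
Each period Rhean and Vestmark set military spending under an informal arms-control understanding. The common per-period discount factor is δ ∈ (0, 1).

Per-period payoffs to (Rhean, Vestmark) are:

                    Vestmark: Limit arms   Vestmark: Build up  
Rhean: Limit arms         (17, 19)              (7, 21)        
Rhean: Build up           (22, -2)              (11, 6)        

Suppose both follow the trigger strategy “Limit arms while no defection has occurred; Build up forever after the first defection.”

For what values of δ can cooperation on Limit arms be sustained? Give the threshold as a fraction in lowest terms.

5/11

Rhean's threshold: (22−17)/(22−11) = 5/11.
Vestmark's threshold: (21−19)/(21−6) = 2/15.
5/11 > 2/15, so Rhean binds and δ* = 5/11.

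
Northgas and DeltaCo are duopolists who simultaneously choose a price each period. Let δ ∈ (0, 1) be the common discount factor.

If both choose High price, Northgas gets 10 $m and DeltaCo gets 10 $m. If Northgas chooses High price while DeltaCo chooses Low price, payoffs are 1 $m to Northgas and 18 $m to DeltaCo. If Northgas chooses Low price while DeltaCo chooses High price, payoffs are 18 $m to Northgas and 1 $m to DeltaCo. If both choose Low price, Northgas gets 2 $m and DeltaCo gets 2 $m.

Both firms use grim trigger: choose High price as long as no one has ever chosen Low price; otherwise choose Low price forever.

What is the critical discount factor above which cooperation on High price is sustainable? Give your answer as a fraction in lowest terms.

1/2

Cooperation forever yields 10 each period: 10/(1−δ).
Deviating yields 18 once, then 2 forever: 18 + 2δ/(1−δ).
No profitable deviation requires 10/(1−δ) ≥ 18 + 2δ/(1−δ).
Multiplying by (1−δ): 10 ≥ 18(1−δ) + 2δ = 18 − 16δ.
So 16δ ≥ 8, i.e. δ ≥ 8/16 = 1/2.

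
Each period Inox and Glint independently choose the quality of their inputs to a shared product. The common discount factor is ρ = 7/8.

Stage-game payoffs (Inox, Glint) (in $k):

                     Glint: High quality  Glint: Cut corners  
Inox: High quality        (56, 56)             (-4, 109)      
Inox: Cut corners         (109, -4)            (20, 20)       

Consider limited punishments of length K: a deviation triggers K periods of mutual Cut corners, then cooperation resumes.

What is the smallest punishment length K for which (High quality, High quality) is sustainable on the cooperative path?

Need Σ_{k=1}^{K} ρ^k ≥ (109−56)/(56−20) = 1.4722 at ρ = 7/8.
At K = 1 the sum is 0.8750 < 1.4722; at K = 2 it is 1.6406 ≥ 1.4722.
So the minimum punishment length is K = 2.

2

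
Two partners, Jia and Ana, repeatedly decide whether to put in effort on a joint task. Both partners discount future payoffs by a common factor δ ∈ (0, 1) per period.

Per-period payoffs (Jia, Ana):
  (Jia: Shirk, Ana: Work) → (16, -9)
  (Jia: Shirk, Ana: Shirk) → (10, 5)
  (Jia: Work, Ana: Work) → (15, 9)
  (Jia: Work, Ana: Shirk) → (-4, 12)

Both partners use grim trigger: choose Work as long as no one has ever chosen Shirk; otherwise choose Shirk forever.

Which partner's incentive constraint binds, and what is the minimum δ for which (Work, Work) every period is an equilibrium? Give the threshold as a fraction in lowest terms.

For Jia: deviation gain 16−15 = 1, per-period punishment loss 15−10 = 5. IC gives δ ≥ 1/6.
For Ana: gain 3, loss 4 per period, so δ ≥ 3/7.
The tighter constraint is Ana's, so cooperation needs δ ≥ 3/7.

Ana; δ ≥ 3/7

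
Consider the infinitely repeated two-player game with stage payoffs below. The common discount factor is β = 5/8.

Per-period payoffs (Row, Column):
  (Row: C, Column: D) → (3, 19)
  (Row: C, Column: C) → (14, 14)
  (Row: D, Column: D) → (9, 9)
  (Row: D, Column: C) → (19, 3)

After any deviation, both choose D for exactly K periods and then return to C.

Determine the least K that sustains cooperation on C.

IC: β(1−β^K)/(1−β) ≥ (19−14)/(14−9) = 1.
With β = 5/8: need 1 − β^K ≥ 1·(1−5/8)/(5/8), i.e. β^K ≤ 0.4000.
Since (5/8)^1 = 0.6250 and (5/8)^2 = 0.3906, the smallest such K is 2.

2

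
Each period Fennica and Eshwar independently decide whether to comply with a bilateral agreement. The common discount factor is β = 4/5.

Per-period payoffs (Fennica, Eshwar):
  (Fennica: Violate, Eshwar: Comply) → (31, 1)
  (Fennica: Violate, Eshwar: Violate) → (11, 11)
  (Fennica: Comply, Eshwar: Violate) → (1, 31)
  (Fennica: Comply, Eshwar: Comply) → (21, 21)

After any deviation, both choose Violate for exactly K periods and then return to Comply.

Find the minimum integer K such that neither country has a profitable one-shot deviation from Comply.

2

No profitable deviation requires (21−11)(β+…+β^K) ≥ 31−21, i.e. β+…+β^K ≥ 1 ≈ 1.0000.
With β = 4/5, the partial sums are K=1: 0.8000, K=2: 1.4400.
K = 2 is the first length at which the sum reaches 1.0000.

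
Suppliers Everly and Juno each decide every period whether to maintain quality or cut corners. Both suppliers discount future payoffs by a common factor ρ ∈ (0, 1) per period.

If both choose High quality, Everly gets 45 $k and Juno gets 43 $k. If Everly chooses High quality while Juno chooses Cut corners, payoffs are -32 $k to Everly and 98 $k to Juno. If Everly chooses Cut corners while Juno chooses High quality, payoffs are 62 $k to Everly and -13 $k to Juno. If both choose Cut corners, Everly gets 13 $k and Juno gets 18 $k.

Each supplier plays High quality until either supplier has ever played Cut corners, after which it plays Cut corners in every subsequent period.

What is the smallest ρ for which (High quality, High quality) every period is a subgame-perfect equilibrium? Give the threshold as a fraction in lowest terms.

11/16

For Everly: deviation gain 62−45 = 17, per-period punishment loss 45−13 = 32. IC gives ρ ≥ 17/49.
For Juno: gain 55, loss 25 per period, so ρ ≥ 55/80 = 11/16.
The tighter constraint is Juno's, so cooperation needs ρ ≥ 11/16.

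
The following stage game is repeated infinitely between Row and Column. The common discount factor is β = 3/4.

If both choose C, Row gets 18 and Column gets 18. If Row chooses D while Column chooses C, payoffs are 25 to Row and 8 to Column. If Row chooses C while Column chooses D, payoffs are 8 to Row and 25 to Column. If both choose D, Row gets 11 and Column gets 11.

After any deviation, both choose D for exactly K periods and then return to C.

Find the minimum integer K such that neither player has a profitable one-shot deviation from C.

2

No profitable deviation requires (18−11)(β+…+β^K) ≥ 25−18, i.e. β+…+β^K ≥ 1 ≈ 1.0000.
With β = 3/4, the partial sums are K=1: 0.7500, K=2: 1.3125.
K = 2 is the first length at which the sum reaches 1.0000.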